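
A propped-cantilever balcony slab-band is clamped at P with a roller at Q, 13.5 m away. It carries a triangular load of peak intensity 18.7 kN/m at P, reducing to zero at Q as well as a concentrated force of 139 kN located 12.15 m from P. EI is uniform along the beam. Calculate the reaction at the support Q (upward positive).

Choose R_Q as the redundant. The primary structure is the cantilever fixed at P.
Free-end deflection of the primary structure under the applied loading (downward +):
  triangular load, peak 18.7 at the fixed end: w₀L⁴/(30EI) = 20704/EI
  point load 139 at a = 12.15: Pa²(3L − a)/(6EI) = 96955/EI
  δ_0 = 117659/EI
Flexibility coefficient — unit upward force at Q: δ_{QQ} = L³/(3EI) = 820.1/EI.
The prop prevents deflection at Q: R_Q = δ_0/δ_{QQ} = 117659/820.1 = 143.5 kN.

R_Q = 143.5 kN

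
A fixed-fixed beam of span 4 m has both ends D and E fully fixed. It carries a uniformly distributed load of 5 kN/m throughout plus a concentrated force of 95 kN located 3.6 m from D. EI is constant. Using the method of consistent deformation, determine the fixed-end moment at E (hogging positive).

Release both end moments; the primary structure is a simply-supported span DE with redundants M_D and M_E.
Simple-span end rotations at D and E under the given loads:
  at D: UDL 5: wL³/(24EI) = 13.33/EI
  at E: UDL 5: wL³/(24EI) = 13.33/EI
  at D: point load 95 at a = 3.6: Pab(L + b)/(6LEI) = 25.08/EI
  at E: point load 95 at a = 3.6: Pab(L + a)/(6LEI) = 43.32/EI
  θ_D0 = 38.41/EI,  θ_E0 = 56.65/EI
Flexibility coefficients: a unit moment at one end gives L/(3EI) there and L/(6EI) at the far end, so f₁₁ = f₂₂ = 1.333/EI and f₁₂ = f₂₁ = 0.6667/EI.
Compatibility — zero rotation at each built-in end:
  1.333 M_D + 0.6667 M_E = 38.41
  0.6667 M_D + 1.333 M_E = 56.65
Solving the pair gives M_D = 10.09 kN·m and M_E = 37.45 kN·m (hogging).

M_E = 37.45 kN·m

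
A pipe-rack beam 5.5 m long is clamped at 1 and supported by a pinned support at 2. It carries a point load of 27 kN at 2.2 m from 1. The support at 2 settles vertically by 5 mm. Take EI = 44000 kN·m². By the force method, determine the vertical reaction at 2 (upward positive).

Take the reaction at 2 as the redundant and release it; the primary structure is a cantilever fixed at 1.
Free-end deflection of the primary structure under the applied loading (downward +):
  point load 27 at a = 2.2: Pa²(3L − a)/(6EI) = 311.5/EI
Flexibility coefficient — unit upward force at 2: δ_{22} = L³/(3EI) = 55.46/EI.
With EI = 44000 kN·m²: δ_0 = 0.007079 m and δ_{22} = 0.00126 m/kN.
Compatibility — the beam at 2 must follow the support down by 0.005 m: δ_0 − R_2·δ_{22} = 0.005, so R_2 = (0.007079 − 0.005)/0.00126 = 1.649 kN.

R_2 = 1.649 kN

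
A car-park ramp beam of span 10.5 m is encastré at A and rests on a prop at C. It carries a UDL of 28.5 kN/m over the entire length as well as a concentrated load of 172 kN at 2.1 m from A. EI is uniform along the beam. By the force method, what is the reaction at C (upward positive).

Choose R_C as the redundant. The primary structure is the cantilever fixed at A.
Deflection at C on the released cantilever, summing each load's contribution:
  UDL 28.5: wL⁴/(8EI) = 43302/EI
  point load 172 at a = 2.1: Pa²(3L − a)/(6EI) = 3717/EI
  δ_0 = 47019/EI
Tip deflection under a unit load at C: L³/(3EI) = 385.9/EI.
The prop prevents deflection at C: R_C = δ_0/δ_{CC} = 47019/385.9 = 121.9 kN.

R_C = 121.9 kN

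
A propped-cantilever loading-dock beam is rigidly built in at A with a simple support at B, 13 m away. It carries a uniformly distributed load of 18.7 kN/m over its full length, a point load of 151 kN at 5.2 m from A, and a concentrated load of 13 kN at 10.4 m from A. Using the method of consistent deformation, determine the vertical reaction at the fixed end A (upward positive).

R_A = 275.4 kN

Remove the prop at B; the released (primary) structure is a cantilever built in at A.
Deflection at B on the released cantilever, summing each load's contribution:
  UDL 18.7: wL⁴/(8EI) = 66761/EI
  point load 151 at a = 5.2: Pa²(3L − a)/(6EI) = 23001/EI
  point load 13 at a = 10.4: Pa²(3L − a)/(6EI) = 6702/EI
  δ_0 = 96465/EI
Flexibility coefficient — unit upward force at B: δ_{BB} = L³/(3EI) = 732.3/EI.
Compatibility at B: δ_0 − R_B·δ_{BB} = 0, so R_B = 96465/732.3 = 131.7 kN.
Vertical equilibrium: R_A = ΣP − R_B = 407.1 − 131.7 = 275.4 kN.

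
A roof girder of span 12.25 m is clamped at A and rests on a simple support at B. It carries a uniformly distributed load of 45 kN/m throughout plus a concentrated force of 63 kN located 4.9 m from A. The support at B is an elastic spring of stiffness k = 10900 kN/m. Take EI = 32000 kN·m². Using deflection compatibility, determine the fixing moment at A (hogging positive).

Release the roller at B. Primary structure: cantilever fixed at A.
Deflection at B on the released cantilever, summing each load's contribution:
  UDL 45: wL⁴/(8EI) = 126668/EI
  point load 63 at a = 4.9: Pa²(3L − a)/(6EI) = 8030/EI
  δ_0 = 134698/EI
Flexibility coefficient — unit upward force at B: δ_{BB} = L³/(3EI) = 612.8/EI.
With EI = 32000 kN·m²: δ_0 = 4.2093 m and δ_{BB} = 0.019149 m/kN.
Compatibility — the spring shortens by R_B/k under the reaction it provides: δ_0 − R_B·δ_{BB} = R_B/k. With 1/k = 0.000092 m/kN, R_B = δ_0 / (δ_{BB} + 1/k) = 4.2093 / (0.019149 + 0.000092) = 218.8 kN.
Moment equilibrium about A: M_A = Σ(load moments about A) − R_B·L = 3685 − 218.8×12.25 = 1005 kN·m.

M_A = 1005 kN·m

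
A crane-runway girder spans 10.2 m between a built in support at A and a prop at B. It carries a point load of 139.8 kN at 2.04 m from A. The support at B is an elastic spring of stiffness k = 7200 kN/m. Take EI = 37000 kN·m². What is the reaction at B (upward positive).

R_B = 7.717 kN

Release the roller at B. Primary structure: cantilever fixed at A.
Free-end deflection of the primary structure under the applied loading (downward +):
  point load 139.8 at a = 2.04: Pa²(3L − a)/(6EI) = 2769/EI
Tip deflection under a unit load at B: L³/(3EI) = 353.7/EI.
With EI = 37000 kN·m²: δ_0 = 0.074847 m and δ_{BB} = 0.00956 m/kN.
Compatibility — the spring shortens by R_B/k under the reaction it provides: δ_0 − R_B·δ_{BB} = R_B/k. With 1/k = 0.000139 m/kN, R_B = δ_0 / (δ_{BB} + 1/k) = 0.074847 / (0.00956 + 0.000139) = 7.717 kN.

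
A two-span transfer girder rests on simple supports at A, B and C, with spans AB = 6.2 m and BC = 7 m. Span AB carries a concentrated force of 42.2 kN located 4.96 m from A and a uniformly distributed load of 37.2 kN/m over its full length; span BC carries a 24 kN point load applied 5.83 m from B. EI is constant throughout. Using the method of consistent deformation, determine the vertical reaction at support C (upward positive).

Insert a hinge at B; M_B is the redundant, and each span becomes simply supported.
Discontinuity in slope at B on the released structure — sum the simple-span end rotations:
  span AB: point load 42.2 at a = 4.96: Pab(L + a)/(6LEI) = 77.86/EI
  span AB: UDL 37.2: wL³/(24EI) = 369.4/EI
  span BC: point load 24 at a = 5.83: Pab(L + b)/(6LEI) = 31.84/EI
  relative rotation θ_0 = (447.3 + 31.84)/EI = 479.1/EI
A unit hogging moment at B produces rotation L₁/(3EI) + L₂/(3EI) = 4.4/EI.
Slope continuity at B: θ_0 = M_B·4.4/EI, so M_B = 479.1/4.4 = 108.9 kN·m (hogging).
Span BC, ΣM about C: R_B^{BC}·7 = 28.08 + 108.9, so R_B^{BC} = 19.57 kN and R_C = 24 − 19.57 = 4.433 kN.

R_C = 4.433 kN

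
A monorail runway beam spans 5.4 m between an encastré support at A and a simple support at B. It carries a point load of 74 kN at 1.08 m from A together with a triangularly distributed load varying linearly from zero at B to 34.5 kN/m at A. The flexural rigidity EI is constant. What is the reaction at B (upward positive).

R_B = 22.77 kN

Remove the prop at B; the released (primary) structure is a cantilever built in at A.
Deflection at B on the released cantilever, summing each load's contribution:
  point load 74 at a = 1.08: Pa²(3L − a)/(6EI) = 217.5/EI
  triangular load, peak 34.5 at the fixed end: w₀L⁴/(30EI) = 977.9/EI
  δ_0 = 1195/EI
Flexibility coefficient — unit upward force at B: δ_{BB} = L³/(3EI) = 52.49/EI.
The prop prevents deflection at B: R_B = δ_0/δ_{BB} = 1195/52.49 = 22.77 kN.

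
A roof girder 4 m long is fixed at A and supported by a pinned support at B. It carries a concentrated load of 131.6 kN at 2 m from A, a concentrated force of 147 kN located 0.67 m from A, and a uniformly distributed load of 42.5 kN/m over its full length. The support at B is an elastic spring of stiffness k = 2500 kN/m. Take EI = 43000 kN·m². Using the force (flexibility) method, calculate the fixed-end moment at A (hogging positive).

Release the roller at B. Primary structure: cantilever fixed at A.
Deflection at B on the released cantilever, summing each load's contribution:
  point load 131.6 at a = 2: Pa²(3L − a)/(6EI) = 877.3/EI
  point load 147 at a = 0.67: Pa²(3L − a)/(6EI) = 124.6/EI
  UDL 42.5: wL⁴/(8EI) = 1360/EI
  δ_0 = 2362/EI
Tip deflection under a unit load at B: L³/(3EI) = 21.33/EI.
With EI = 43000 kN·m²: δ_0 = 0.054929 m and δ_{BB} = 0.000496 m/kN.
Compatibility — the spring shortens by R_B/k under the reaction it provides: δ_0 − R_B·δ_{BB} = R_B/k. With 1/k = 0.0004 m/kN, R_B = δ_0 / (δ_{BB} + 1/k) = 0.054929 / (0.000496 + 0.0004) = 61.3 kN.
Moment equilibrium about A: M_A = Σ(load moments about A) − R_B·L = 701.7 − 61.3×4 = 456.5 kN·m.

M_A = 456.5 kN·m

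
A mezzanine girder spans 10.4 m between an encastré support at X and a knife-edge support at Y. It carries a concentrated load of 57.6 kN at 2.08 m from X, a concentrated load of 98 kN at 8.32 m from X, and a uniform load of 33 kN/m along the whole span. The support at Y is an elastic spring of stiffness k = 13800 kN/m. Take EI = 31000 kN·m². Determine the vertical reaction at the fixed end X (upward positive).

Choose R_Y as the redundant. The primary structure is the cantilever fixed at X.
Primary-structure tip deflection at Y by superposition:
  point load 57.6 at a = 2.08: Pa²(3L − a)/(6EI) = 1209/EI
  point load 98 at a = 8.32: Pa²(3L − a)/(6EI) = 25869/EI
  UDL 33: wL⁴/(8EI) = 48257/EI
  δ_0 = 75335/EI
Tip deflection under a unit load at Y: L³/(3EI) = 375/EI.
With EI = 31000 kN·m²: δ_0 = 2.4302 m and δ_{YY} = 0.012095 m/kN.
Compatibility — the spring shortens by R_Y/k under the reaction it provides: δ_0 − R_Y·δ_{YY} = R_Y/k. With 1/k = 0.000072 m/kN, R_Y = δ_0 / (δ_{YY} + 1/k) = 2.4302 / (0.012095 + 0.000072) = 199.7 kN.
Vertical equilibrium: R_X = ΣP − R_Y = 498.8 − 199.7 = 299.1 kN.

R_X = 299.1 kN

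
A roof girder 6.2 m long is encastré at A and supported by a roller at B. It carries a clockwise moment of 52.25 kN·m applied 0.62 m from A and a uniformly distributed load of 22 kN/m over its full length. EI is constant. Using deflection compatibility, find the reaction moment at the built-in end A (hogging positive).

M_A = 143.1 kN·m

Remove the prop at B; the released (primary) structure is a cantilever built in at A.
Free-end deflection of the primary structure under the applied loading (downward +):
  clockwise couple 52.25 at a = 0.62: M₀a(2L − a)/(2EI) = 190.8/EI
  UDL 22: wL⁴/(8EI) = 4063/EI
  δ_0 = 4254/EI
Flexibility coefficient — unit upward force at B: δ_{BB} = L³/(3EI) = 79.44/EI.
The prop prevents deflection at B: R_B = δ_0/δ_{BB} = 4254/79.44 = 53.55 kN.
Moment equilibrium about A: M_A = Σ(load moments about A) − R_B·L = 475.1 − 53.55×6.2 = 143.1 kN·m.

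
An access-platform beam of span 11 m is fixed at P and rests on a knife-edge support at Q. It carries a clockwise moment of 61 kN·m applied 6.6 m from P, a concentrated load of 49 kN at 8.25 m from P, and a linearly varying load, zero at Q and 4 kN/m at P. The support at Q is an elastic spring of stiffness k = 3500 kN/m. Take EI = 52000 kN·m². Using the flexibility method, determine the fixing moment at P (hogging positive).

M_P = 94.68 kN·m

Choose R_Q as the redundant. The primary structure is the cantilever fixed at P.
Primary-structure tip deflection at Q by superposition:
  clockwise couple 61 at a = 6.6: M₀a(2L − a)/(2EI) = 3100/EI
  point load 49 at a = 8.25: Pa²(3L − a)/(6EI) = 13757/EI
  triangular load, peak 4 at the fixed end: w₀L⁴/(30EI) = 1952/EI
  δ_0 = 18809/EI
Tip deflection under a unit load at Q: L³/(3EI) = 443.7/EI.
With EI = 52000 kN·m²: δ_0 = 0.36172 m and δ_{QQ} = 0.008532 m/kN.
Compatibility — the spring shortens by R_Q/k under the reaction it provides: δ_0 − R_Q·δ_{QQ} = R_Q/k. With 1/k = 0.000286 m/kN, R_Q = δ_0 / (δ_{QQ} + 1/k) = 0.36172 / (0.008532 + 0.000286) = 41.02 kN.
Moment equilibrium about P: M_P = Σ(load moments about P) − R_Q·L = 545.9 − 41.02×11 = 94.68 kN·m.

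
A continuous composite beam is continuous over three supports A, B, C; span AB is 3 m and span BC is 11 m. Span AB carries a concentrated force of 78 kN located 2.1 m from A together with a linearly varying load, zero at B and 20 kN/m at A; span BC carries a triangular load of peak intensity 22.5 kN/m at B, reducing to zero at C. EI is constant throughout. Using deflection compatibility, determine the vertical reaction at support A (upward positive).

Insert a hinge at B; M_B is the redundant, and each span becomes simply supported.
End slopes at the hinge B, treating each span as simply supported:
  span AB: point load 78 at a = 2.1: Pab(L + a)/(6LEI) = 41.77/EI
  span AB: triangular load, peak 20: 7w₀L³/(360EI) = 10.5/EI
  span BC: triangular load, peak 22.5: w₀L³/(45EI) = 665.5/EI
  relative rotation θ_0 = (52.27 + 665.5)/EI = 717.8/EI
A unit hogging moment at B produces rotation L₁/(3EI) + L₂/(3EI) = 4.667/EI.
Compatibility: M_B·(L₁+L₂)/(3EI) = θ_0, giving M_B = 153.8 kN·m (hogging).
Span AB, ΣM about A with M_B applied at B: R_B^{AB}·3 = 193.8 + 153.8, so R_B^{AB} = 115.9 kN and R_A = 108 − 115.9 = -7.869 kN.

R_A = -7.869 kN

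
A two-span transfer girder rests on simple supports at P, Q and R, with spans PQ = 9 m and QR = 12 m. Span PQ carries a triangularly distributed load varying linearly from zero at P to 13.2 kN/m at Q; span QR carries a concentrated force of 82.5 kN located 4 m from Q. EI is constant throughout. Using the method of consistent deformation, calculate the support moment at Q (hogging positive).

M_Q = 135.3 kN·m

Insert a hinge at Q; M_Q is the redundant, and each span becomes simply supported.
Rotations at Q on the released spans (each span's end-slope, ×1/EI):
  span PQ: triangular load, peak 13.2: w₀L³/(45EI) = 213.8/EI
  span QR: point load 82.5 at a = 4: Pab(L + b)/(6LEI) = 733.3/EI
  relative rotation θ_0 = (213.8 + 733.3)/EI = 947.2/EI
A unit hogging moment at Q produces rotation L₁/(3EI) + L₂/(3EI) = 7/EI.
Slope continuity at Q: θ_0 = M_Q·7/EI, so M_Q = 947.2/7 = 135.3 kN·m (hogging).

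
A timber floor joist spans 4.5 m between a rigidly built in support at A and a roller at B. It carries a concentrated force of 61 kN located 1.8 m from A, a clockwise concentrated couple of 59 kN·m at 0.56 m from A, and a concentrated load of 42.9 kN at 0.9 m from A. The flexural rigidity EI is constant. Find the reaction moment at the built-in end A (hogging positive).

M_A = 118.8 kN·m

Take the reaction at B as the redundant and release it; the primary structure is a cantilever fixed at A.
Deflection at B on the released cantilever, summing each load's contribution:
  point load 61 at a = 1.8: Pa²(3L − a)/(6EI) = 385.4/EI
  clockwise couple 59 at a = 0.56: M₀a(2L − a)/(2EI) = 139.4/EI
  point load 42.9 at a = 0.9: Pa²(3L − a)/(6EI) = 72.97/EI
  δ_0 = 597.8/EI
Flexibility coefficient — unit upward force at B: δ_{BB} = L³/(3EI) = 30.38/EI.
The prop prevents deflection at B: R_B = δ_0/δ_{BB} = 597.8/30.38 = 19.68 kN.
Moment equilibrium about A: M_A = Σ(load moments about A) − R_B·L = 207.4 − 19.68×4.5 = 118.8 kN·m.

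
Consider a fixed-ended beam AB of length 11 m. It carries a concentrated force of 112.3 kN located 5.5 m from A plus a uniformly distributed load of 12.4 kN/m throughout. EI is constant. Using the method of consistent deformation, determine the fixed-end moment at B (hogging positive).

M_B = 279.4 kN·m

Release both end moments; the primary structure is a simply-supported span AB with redundants M_A and M_B.
End rotations of the released simple span under the applied load (×1/EI):
  at A: point load 112.3 at a = 5.5: Pab(L + b)/(6LEI) = 849.3/EI
  at B: point load 112.3 at a = 5.5: Pab(L + a)/(6LEI) = 849.3/EI
  at A: UDL 12.4: wL³/(24EI) = 687.7/EI
  at B: UDL 12.4: wL³/(24EI) = 687.7/EI
  θ_A0 = 1537/EI,  θ_B0 = 1537/EI
Flexibility coefficients: a unit moment at one end gives L/(3EI) there and L/(6EI) at the far end, so f₁₁ = f₂₂ = 3.667/EI and f₁₂ = f₂₁ = 1.833/EI.
Compatibility — zero rotation at each built-in end:
  3.667 M_A + 1.833 M_B = 1537
  1.833 M_A + 3.667 M_B = 1537
Solving the pair gives M_A = 279.4 kN·m and M_B = 279.4 kN·m (hogging).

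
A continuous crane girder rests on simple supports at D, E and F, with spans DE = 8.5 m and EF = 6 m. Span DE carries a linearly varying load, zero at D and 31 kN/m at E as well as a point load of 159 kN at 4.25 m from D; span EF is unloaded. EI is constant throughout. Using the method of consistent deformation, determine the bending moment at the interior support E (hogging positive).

M_E = 236.1 kN·m

Release continuity at E by inserting a hinge; the redundant is the internal moment M_E. The primary structure is two simply-supported spans DE and EF.
Discontinuity in slope at E on the released structure — sum the simple-span end rotations:
  span DE: triangular load, peak 31: w₀L³/(45EI) = 423.1/EI
  span DE: point load 159 at a = 4.25: Pab(L + a)/(6LEI) = 718/EI
  relative rotation θ_0 = (1141 + 0)/EI = 1141/EI
A unit hogging moment at E produces rotation L₁/(3EI) + L₂/(3EI) = 4.833/EI.
Compatibility: M_E·(L₁+L₂)/(3EI) = θ_0, giving M_E = 236.1 kN·m (hogging).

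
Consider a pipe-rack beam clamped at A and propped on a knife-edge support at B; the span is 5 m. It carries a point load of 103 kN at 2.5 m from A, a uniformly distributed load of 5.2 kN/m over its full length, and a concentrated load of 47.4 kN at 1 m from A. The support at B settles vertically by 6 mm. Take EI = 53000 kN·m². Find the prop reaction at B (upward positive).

Choose R_B as the redundant. The primary structure is the cantilever fixed at A.
Free-end deflection of the primary structure under the applied loading (downward +):
  point load 103 at a = 2.5: Pa²(3L − a)/(6EI) = 1341/EI
  UDL 5.2: wL⁴/(8EI) = 406.2/EI
  point load 47.4 at a = 1: Pa²(3L − a)/(6EI) = 110.6/EI
  δ_0 = 1858/EI
Flexibility coefficient — unit upward force at B: δ_{BB} = L³/(3EI) = 41.67/EI.
With EI = 53000 kN·m²: δ_0 = 0.035057 m and δ_{BB} = 0.000786 m/kN.
Compatibility — the beam at B must follow the support down by 0.006 m: δ_0 − R_B·δ_{BB} = 0.006, so R_B = (0.035057 − 0.006)/0.000786 = 36.96 kN.

R_B = 36.96 kN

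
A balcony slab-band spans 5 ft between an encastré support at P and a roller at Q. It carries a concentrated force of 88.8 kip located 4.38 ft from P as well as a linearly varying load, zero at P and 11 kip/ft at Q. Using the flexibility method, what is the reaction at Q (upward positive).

R_Q = 87.49 kip

Choose R_Q as the redundant. The primary structure is the cantilever fixed at P.
Deflection at Q on the released cantilever, summing each load's contribution:
  point load 88.8 at a = 4.38: Pa²(3L − a)/(6EI) = 3015/EI
  triangular load, peak 11 at the free end: 11w₀L⁴/(120EI) = 630.2/EI
  δ_0 = 3646/EI
Tip deflection under a unit load at Q: L³/(3EI) = 41.67/EI.
The prop prevents deflection at Q: R_Q = δ_0/δ_{QQ} = 3646/41.67 = 87.49 kip.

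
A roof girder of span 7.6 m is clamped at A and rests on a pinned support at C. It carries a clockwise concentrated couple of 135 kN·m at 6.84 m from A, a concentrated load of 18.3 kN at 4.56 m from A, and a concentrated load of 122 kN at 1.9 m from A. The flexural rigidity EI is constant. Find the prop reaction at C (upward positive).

R_C = 44.77 kN

Remove the prop at C; the released (primary) structure is a cantilever built in at A.
Free-end deflection of the primary structure under the applied loading (downward +):
  clockwise couple 135 at a = 6.84: M₀a(2L − a)/(2EI) = 3860/EI
  point load 18.3 at a = 4.56: Pa²(3L − a)/(6EI) = 1157/EI
  point load 122 at a = 1.9: Pa²(3L − a)/(6EI) = 1534/EI
  δ_0 = 6551/EI
Flexibility coefficient — unit upward force at C: δ_{CC} = L³/(3EI) = 146.3/EI.
Compatibility at C: δ_0 − R_C·δ_{CC} = 0, so R_C = 6551/146.3 = 44.77 kN.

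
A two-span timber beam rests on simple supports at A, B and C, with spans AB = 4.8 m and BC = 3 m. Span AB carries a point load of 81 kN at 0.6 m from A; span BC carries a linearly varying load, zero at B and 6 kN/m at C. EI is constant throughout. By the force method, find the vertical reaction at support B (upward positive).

R_B = 21.75 kN

Release continuity at B by inserting a hinge; the redundant is the internal moment M_B. The primary structure is two simply-supported spans AB and BC.
Rotations at B on the released spans (each span's end-slope, ×1/EI):
  span AB: point load 81 at a = 0.6: Pab(L + a)/(6LEI) = 38.27/EI
  span BC: triangular load, peak 6: 7w₀L³/(360EI) = 3.15/EI
  relative rotation θ_0 = (38.27 + 3.15)/EI = 41.42/EI
A unit hogging moment at B produces rotation L₁/(3EI) + L₂/(3EI) = 2.6/EI.
Slope continuity at B: θ_0 = M_B·2.6/EI, so M_B = 41.42/2.6 = 15.93 kN·m (hogging).
Span AB, ΣM about A with M_B applied at B: R_B^{AB}·4.8 = 48.6 + 15.93, so R_B^{AB} = 13.44 kN and R_A = 81 − 13.44 = 67.56 kN.
Span BC, ΣM about C: R_B^{BC}·3 = 9 + 15.93, so R_B^{BC} = 8.311 kN and R_C = 9 − 8.311 = 0.6894 kN.
R_B = 13.44 + 8.311 = 21.75 kN.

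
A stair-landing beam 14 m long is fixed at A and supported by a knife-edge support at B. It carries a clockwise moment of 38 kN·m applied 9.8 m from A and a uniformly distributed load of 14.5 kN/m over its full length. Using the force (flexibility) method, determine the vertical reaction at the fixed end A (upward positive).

R_A = 123.2 kN

Take the reaction at B as the redundant and release it; the primary structure is a cantilever fixed at A.
Free-end deflection of the primary structure under the applied loading (downward +):
  clockwise couple 38 at a = 9.8: M₀a(2L − a)/(2EI) = 3389/EI
  UDL 14.5: wL⁴/(8EI) = 69629/EI
  δ_0 = 73018/EI
Flexibility coefficient — unit upward force at B: δ_{BB} = L³/(3EI) = 914.7/EI.
Compatibility at B: δ_0 − R_B·δ_{BB} = 0, so R_B = 73018/914.7 = 79.83 kN.
Vertical equilibrium: R_A = ΣP − R_B = 203 − 79.83 = 123.2 kN.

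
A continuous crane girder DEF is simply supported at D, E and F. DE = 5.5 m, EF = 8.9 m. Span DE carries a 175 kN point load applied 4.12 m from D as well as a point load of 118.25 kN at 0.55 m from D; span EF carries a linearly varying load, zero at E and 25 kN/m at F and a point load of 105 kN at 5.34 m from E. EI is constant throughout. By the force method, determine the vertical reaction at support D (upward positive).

R_D = 106.5 kN

Release continuity at E by inserting a hinge; the redundant is the internal moment M_E. The primary structure is two simply-supported spans DE and EF.
Rotations at E on the released spans (each span's end-slope, ×1/EI):
  span DE: point load 175 at a = 4.12: Pab(L + a)/(6LEI) = 290.1/EI
  span DE: point load 118.25 at a = 0.55: Pab(L + a)/(6LEI) = 59.02/EI
  span EF: triangular load, peak 25: 7w₀L³/(360EI) = 342.7/EI
  span EF: point load 105 at a = 5.34: Pab(L + b)/(6LEI) = 465.8/EI
  relative rotation θ_0 = (349.1 + 808.4)/EI = 1158/EI
A unit hogging moment at E produces rotation L₁/(3EI) + L₂/(3EI) = 4.8/EI.
Compatibility: M_E·(L₁+L₂)/(3EI) = θ_0, giving M_E = 241.2 kN·m (hogging).
Span DE, ΣM about D with M_E applied at E: R_E^{DE}·5.5 = 786 + 241.2, so R_E^{DE} = 186.8 kN and R_D = 293.2 − 186.8 = 106.5 kN.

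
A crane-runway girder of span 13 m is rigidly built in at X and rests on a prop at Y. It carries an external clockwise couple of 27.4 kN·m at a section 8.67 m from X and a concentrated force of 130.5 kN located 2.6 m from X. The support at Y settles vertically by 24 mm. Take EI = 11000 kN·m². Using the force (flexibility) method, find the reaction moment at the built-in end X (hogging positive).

Choose R_Y as the redundant. The primary structure is the cantilever fixed at X.
Downward deflection at the released point Y due to the loads:
  clockwise couple 27.4 at a = 8.67: M₀a(2L − a)/(2EI) = 2058/EI
  point load 130.5 at a = 2.6: Pa²(3L − a)/(6EI) = 5352/EI
  δ_0 = 7410/EI
Tip deflection under a unit load at Y: L³/(3EI) = 732.3/EI.
With EI = 11000 kN·m²: δ_0 = 0.67367 m and δ_{YY} = 0.066576 m/kN.
Compatibility — the beam at Y must follow the support down by 0.024 m: δ_0 − R_Y·δ_{YY} = 0.024, so R_Y = (0.67367 − 0.024)/0.066576 = 9.758 kN.
Moment equilibrium about X: M_X = Σ(load moments about X) − R_Y·L = 366.7 − 9.758×13 = 239.8 kN·m.

M_X = 239.8 kN·m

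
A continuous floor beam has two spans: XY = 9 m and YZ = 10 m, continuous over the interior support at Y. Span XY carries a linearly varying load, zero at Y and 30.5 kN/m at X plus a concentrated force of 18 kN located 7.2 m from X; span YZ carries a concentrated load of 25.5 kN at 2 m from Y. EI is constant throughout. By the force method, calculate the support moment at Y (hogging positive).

M_Y = 98.64 kN·m

Insert a hinge at Y; M_Y is the redundant, and each span becomes simply supported.
Discontinuity in slope at Y on the released structure — sum the simple-span end rotations:
  span XY: triangular load, peak 30.5: 7w₀L³/(360EI) = 432.3/EI
  span XY: point load 18 at a = 7.2: Pab(L + a)/(6LEI) = 69.98/EI
  span YZ: point load 25.5 at a = 2: Pab(L + b)/(6LEI) = 122.4/EI
  relative rotation θ_0 = (502.3 + 122.4)/EI = 624.7/EI
A unit hogging moment at Y produces rotation L₁/(3EI) + L₂/(3EI) = 6.333/EI.
Compatibility: M_Y·(L₁+L₂)/(3EI) = θ_0, giving M_Y = 98.64 kN·m (hogging).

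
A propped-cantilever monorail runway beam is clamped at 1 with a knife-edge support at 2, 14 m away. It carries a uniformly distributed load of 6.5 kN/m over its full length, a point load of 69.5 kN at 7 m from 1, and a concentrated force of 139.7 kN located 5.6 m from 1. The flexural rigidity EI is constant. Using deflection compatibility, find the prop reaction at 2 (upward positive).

R_2 = 84.9 kN

Take the reaction at 2 as the redundant and release it; the primary structure is a cantilever fixed at 1.
Downward deflection at the released point 2 due to the loads:
  UDL 6.5: wL⁴/(8EI) = 31213/EI
  point load 69.5 at a = 7: Pa²(3L − a)/(6EI) = 19865/EI
  point load 139.7 at a = 5.6: Pa²(3L − a)/(6EI) = 26578/EI
  δ_0 = 77656/EI
Flexibility coefficient — unit upward force at 2: δ_{22} = L³/(3EI) = 914.7/EI.
Compatibility at 2: δ_0 − R_2·δ_{22} = 0, so R_2 = 77656/914.7 = 84.9 kN.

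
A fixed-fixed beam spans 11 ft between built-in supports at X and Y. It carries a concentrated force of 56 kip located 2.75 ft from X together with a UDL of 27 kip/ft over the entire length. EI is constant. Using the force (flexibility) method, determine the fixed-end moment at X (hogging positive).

M_X = 358.9 kip·ft

Take the two fixed-end moments M_X, M_Y as redundants; the released structure is the simple span XY.
End rotations of the released simple span under the applied load (×1/EI):
  at X: point load 56 at a = 2.75: Pab(L + b)/(6LEI) = 370.6/EI
  at Y: point load 56 at a = 2.75: Pab(L + a)/(6LEI) = 264.7/EI
  at X: UDL 27: wL³/(24EI) = 1497/EI
  at Y: UDL 27: wL³/(24EI) = 1497/EI
  θ_X0 = 1868/EI,  θ_Y0 = 1762/EI
Flexibility coefficients: a unit moment at one end gives L/(3EI) there and L/(6EI) at the far end, so f₁₁ = f₂₂ = 3.667/EI and f₁₂ = f₂₁ = 1.833/EI.
Compatibility — zero rotation at each built-in end:
  3.667 M_X + 1.833 M_Y = 1868
  1.833 M_X + 3.667 M_Y = 1762
Solving the pair gives M_X = 358.9 kip·ft and M_Y = 301.1 kip·ft (hogging).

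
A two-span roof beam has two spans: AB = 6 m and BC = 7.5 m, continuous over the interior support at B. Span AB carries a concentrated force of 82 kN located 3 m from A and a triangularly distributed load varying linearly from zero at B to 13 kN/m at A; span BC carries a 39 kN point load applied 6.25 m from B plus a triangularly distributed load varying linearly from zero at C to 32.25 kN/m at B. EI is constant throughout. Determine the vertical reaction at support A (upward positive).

Release continuity at B by inserting a hinge; the redundant is the internal moment M_B. The primary structure is two simply-supported spans AB and BC.
End slopes at the hinge B, treating each span as simply supported:
  span AB: point load 82 at a = 3: Pab(L + a)/(6LEI) = 184.5/EI
  span AB: triangular load, peak 13: 7w₀L³/(360EI) = 54.6/EI
  span BC: point load 39 at a = 6.25: Pab(L + b)/(6LEI) = 59.24/EI
  span BC: triangular load, peak 32.25: w₀L³/(45EI) = 302.3/EI
  relative rotation θ_0 = (239.1 + 361.6)/EI = 600.7/EI
A unit hogging moment at B produces rotation L₁/(3EI) + L₂/(3EI) = 4.5/EI.
Slope continuity at B: θ_0 = M_B·4.5/EI, so M_B = 600.7/4.5 = 133.5 kN·m (hogging).
Span AB, ΣM about A with M_B applied at B: R_B^{AB}·6 = 324 + 133.5, so R_B^{AB} = 76.25 kN and R_A = 121 − 76.25 = 44.75 kN.

R_A = 44.75 kN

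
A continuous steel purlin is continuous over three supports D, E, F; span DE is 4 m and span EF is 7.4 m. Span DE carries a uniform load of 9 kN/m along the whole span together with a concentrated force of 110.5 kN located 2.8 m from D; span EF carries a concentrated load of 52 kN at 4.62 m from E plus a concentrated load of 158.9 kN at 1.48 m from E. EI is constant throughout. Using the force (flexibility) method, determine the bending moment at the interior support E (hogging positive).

M_E = 184.2 kN·m

Release continuity at E by inserting a hinge; the redundant is the internal moment M_E. The primary structure is two simply-supported spans DE and EF.
Rotations at E on the released spans (each span's end-slope, ×1/EI):
  span DE: UDL 9: wL³/(24EI) = 24/EI
  span DE: point load 110.5 at a = 2.8: Pab(L + a)/(6LEI) = 105.2/EI
  span EF: point load 52 at a = 4.62: Pab(L + b)/(6LEI) = 153.1/EI
  span EF: point load 158.9 at a = 1.48: Pab(L + b)/(6LEI) = 417.7/EI
  relative rotation θ_0 = (129.2 + 570.8)/EI = 700/EI
A unit hogging moment at E produces rotation L₁/(3EI) + L₂/(3EI) = 3.8/EI.
Slope continuity at E: θ_0 = M_E·3.8/EI, so M_E = 700/3.8 = 184.2 kN·m (hogging).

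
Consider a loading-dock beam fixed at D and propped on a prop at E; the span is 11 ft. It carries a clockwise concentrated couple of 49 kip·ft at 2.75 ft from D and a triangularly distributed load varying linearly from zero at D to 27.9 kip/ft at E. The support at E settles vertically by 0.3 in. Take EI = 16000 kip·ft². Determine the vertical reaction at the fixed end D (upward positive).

Take the reaction at E as the redundant and release it; the primary structure is a cantilever fixed at D.
Primary-structure tip deflection at E by superposition:
  clockwise couple 49 at a = 2.75: M₀a(2L − a)/(2EI) = 1297/EI
  triangular load, peak 27.9 at the free end: 11w₀L⁴/(120EI) = 37444/EI
  δ_0 = 38741/EI
Tip deflection under a unit load at E: L³/(3EI) = 443.7/EI.
With EI = 16000 kip·ft²: δ_0 = 2.4213 ft and δ_{EE} = 0.027729 ft/kip.
Compatibility — the beam at E must follow the support down by 0.025 ft: δ_0 − R_E·δ_{EE} = 0.025, so R_E = (2.4213 − 0.025)/0.027729 = 86.42 kip.
Vertical equilibrium: R_D = ΣP − R_E = 153.4 − 86.42 = 67.03 kip.

R_D = 67.03 kip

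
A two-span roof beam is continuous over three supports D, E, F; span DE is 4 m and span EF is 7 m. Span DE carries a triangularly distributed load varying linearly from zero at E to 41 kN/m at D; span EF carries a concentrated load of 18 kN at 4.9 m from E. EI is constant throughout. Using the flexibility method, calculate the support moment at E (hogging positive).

Take M_E as the redundant. Released structure: two simple spans DE and EF with a hinge at E.
Rotations at E on the released spans (each span's end-slope, ×1/EI):
  span DE: triangular load, peak 41: 7w₀L³/(360EI) = 51.02/EI
  span EF: point load 18 at a = 4.9: Pab(L + b)/(6LEI) = 40.13/EI
  relative rotation θ_0 = (51.02 + 40.13)/EI = 91.15/EI
A unit hogging moment at E produces rotation L₁/(3EI) + L₂/(3EI) = 3.667/EI.
Compatibility: M_E·(L₁+L₂)/(3EI) = θ_0, giving M_E = 24.86 kN·m (hogging).

M_E = 24.86 kN·m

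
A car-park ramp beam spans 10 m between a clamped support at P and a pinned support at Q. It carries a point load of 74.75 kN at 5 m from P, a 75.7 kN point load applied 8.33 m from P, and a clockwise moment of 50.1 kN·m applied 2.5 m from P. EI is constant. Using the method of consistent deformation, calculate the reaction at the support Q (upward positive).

Release the roller at Q. Primary structure: cantilever fixed at P.
Downward deflection at the released point Q due to the loads:
  point load 74.75 at a = 5: Pa²(3L − a)/(6EI) = 7786/EI
  point load 75.7 at a = 8.33: Pa²(3L − a)/(6EI) = 18971/EI
  clockwise couple 50.1 at a = 2.5: M₀a(2L − a)/(2EI) = 1096/EI
  δ_0 = 27854/EI
Flexibility coefficient — unit upward force at Q: δ_{QQ} = L³/(3EI) = 333.3/EI.
Compatibility at Q: δ_0 − R_Q·δ_{QQ} = 0, so R_Q = 27854/333.3 = 83.56 kN.

R_Q = 83.56 kN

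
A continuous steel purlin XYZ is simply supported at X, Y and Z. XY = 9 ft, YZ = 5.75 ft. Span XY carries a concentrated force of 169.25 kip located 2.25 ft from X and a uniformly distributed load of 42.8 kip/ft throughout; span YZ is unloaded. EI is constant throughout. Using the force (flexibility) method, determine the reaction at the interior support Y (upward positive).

R_Y = 341.3 kip

Release continuity at Y by inserting a hinge; the redundant is the internal moment M_Y. The primary structure is two simply-supported spans XY and YZ.
Discontinuity in slope at Y on the released structure — sum the simple-span end rotations:
  span XY: point load 169.25 at a = 2.25: Pab(L + a)/(6LEI) = 535.5/EI
  span XY: UDL 42.8: wL³/(24EI) = 1300/EI
  relative rotation θ_0 = (1836 + 0)/EI = 1836/EI
A unit hogging moment at Y produces rotation L₁/(3EI) + L₂/(3EI) = 4.917/EI.
Compatibility: M_Y·(L₁+L₂)/(3EI) = θ_0, giving M_Y = 373.3 kip·ft (hogging).
Span XY, ΣM about X with M_Y applied at Y: R_Y^{XY}·9 = 2114 + 373.3, so R_Y^{XY} = 276.4 kip and R_X = 554.5 − 276.4 = 278.1 kip.
Span YZ, ΣM about Z: R_Y^{YZ}·5.75 = 0 + 373.3, so R_Y^{YZ} = 64.93 kip and R_Z = 0 − 64.93 = -64.93 kip.
R_Y = 276.4 + 64.93 = 341.3 kip.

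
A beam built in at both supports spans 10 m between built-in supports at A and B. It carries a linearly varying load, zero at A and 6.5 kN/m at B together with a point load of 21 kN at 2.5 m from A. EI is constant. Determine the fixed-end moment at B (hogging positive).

M_B = 42.34 kN·m

Take the two fixed-end moments M_A, M_B as redundants; the released structure is the simple span AB.
Simple-span end rotations at A and B under the given loads:
  at A: triangular load, peak 6.5: 7w₀L³/(360EI) = 126.4/EI
  at B: triangular load, peak 6.5: w₀L³/(45EI) = 144.4/EI
  at A: point load 21 at a = 2.5: Pab(L + b)/(6LEI) = 114.8/EI
  at B: point load 21 at a = 2.5: Pab(L + a)/(6LEI) = 82.03/EI
  θ_A0 = 241.2/EI,  θ_B0 = 226.5/EI
Flexibility coefficients: a unit moment at one end gives L/(3EI) there and L/(6EI) at the far end, so f₁₁ = f₂₂ = 3.333/EI and f₁₂ = f₂₁ = 1.667/EI.
Compatibility — zero rotation at each built-in end:
  3.333 M_A + 1.667 M_B = 241.2
  1.667 M_A + 3.333 M_B = 226.5
Solving the pair gives M_A = 51.2 kN·m and M_B = 42.34 kN·m (hogging).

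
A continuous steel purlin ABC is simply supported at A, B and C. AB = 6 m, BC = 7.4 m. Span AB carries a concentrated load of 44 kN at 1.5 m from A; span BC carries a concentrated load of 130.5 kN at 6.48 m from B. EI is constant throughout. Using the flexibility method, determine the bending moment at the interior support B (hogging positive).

M_B = 46.49 kN·m

Release continuity at B by inserting a hinge; the redundant is the internal moment M_B. The primary structure is two simply-supported spans AB and BC.
End slopes at the hinge B, treating each span as simply supported:
  span AB: point load 44 at a = 1.5: Pab(L + a)/(6LEI) = 61.88/EI
  span BC: point load 130.5 at a = 6.48: Pab(L + b)/(6LEI) = 145.8/EI
  relative rotation θ_0 = (61.88 + 145.8)/EI = 207.7/EI
A unit hogging moment at B produces rotation L₁/(3EI) + L₂/(3EI) = 4.467/EI.
Compatibility: M_B·(L₁+L₂)/(3EI) = θ_0, giving M_B = 46.49 kN·m (hogging).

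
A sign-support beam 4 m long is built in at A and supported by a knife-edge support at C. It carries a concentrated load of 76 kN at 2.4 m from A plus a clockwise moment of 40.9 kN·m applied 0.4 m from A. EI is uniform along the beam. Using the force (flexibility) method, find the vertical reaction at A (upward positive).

R_A = 40.25 kN

Take the reaction at C as the redundant and release it; the primary structure is a cantilever fixed at A.
Primary-structure tip deflection at C by superposition:
  point load 76 at a = 2.4: Pa²(3L − a)/(6EI) = 700.4/EI
  clockwise couple 40.9 at a = 0.4: M₀a(2L − a)/(2EI) = 62.17/EI
  δ_0 = 762.6/EI
Tip deflection under a unit load at C: L³/(3EI) = 21.33/EI.
The prop prevents deflection at C: R_C = δ_0/δ_{CC} = 762.6/21.33 = 35.75 kN.
Vertical equilibrium: R_A = ΣP − R_C = 76 − 35.75 = 40.25 kN.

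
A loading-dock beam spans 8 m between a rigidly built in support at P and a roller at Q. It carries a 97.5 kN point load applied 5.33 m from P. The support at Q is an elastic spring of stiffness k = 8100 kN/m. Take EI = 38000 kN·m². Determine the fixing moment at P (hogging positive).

Choose R_Q as the redundant. The primary structure is the cantilever fixed at P.
Free-end deflection of the primary structure under the applied loading (downward +):
  point load 97.5 at a = 5.33: Pa²(3L − a)/(6EI) = 8619/EI
Flexibility coefficient — unit upward force at Q: δ_{QQ} = L³/(3EI) = 170.7/EI.
With EI = 38000 kN·m²: δ_0 = 0.22681 m and δ_{QQ} = 0.004491 m/kN.
Compatibility — the spring shortens by R_Q/k under the reaction it provides: δ_0 − R_Q·δ_{QQ} = R_Q/k. With 1/k = 0.000123 m/kN, R_Q = δ_0 / (δ_{QQ} + 1/k) = 0.22681 / (0.004491 + 0.000123) = 49.15 kN.
Moment equilibrium about P: M_P = Σ(load moments about P) − R_Q·L = 519.7 − 49.15×8 = 126.5 kN·m.

M_P = 126.5 kN·m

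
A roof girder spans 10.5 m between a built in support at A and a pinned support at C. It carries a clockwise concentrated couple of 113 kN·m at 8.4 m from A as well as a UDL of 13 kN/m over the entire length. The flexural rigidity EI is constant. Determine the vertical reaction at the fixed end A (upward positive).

Take the reaction at C as the redundant and release it; the primary structure is a cantilever fixed at A.
Primary-structure tip deflection at C by superposition:
  clockwise couple 113 at a = 8.4: M₀a(2L − a)/(2EI) = 5980/EI
  UDL 13: wL⁴/(8EI) = 19752/EI
  δ_0 = 25732/EI
Flexibility coefficient — unit upward force at C: δ_{CC} = L³/(3EI) = 385.9/EI.
The prop prevents deflection at C: R_C = δ_0/δ_{CC} = 25732/385.9 = 66.68 kN.
Vertical equilibrium: R_A = ΣP − R_C = 136.5 − 66.68 = 69.82 kN.

R_A = 69.82 kN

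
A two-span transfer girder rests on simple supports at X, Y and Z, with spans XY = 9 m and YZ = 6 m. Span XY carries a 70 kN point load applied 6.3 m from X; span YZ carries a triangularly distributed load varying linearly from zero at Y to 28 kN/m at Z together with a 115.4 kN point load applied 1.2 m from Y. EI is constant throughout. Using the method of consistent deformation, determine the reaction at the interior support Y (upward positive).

R_Y = 205.7 kN

Insert a hinge at Y; M_Y is the redundant, and each span becomes simply supported.
End slopes at the hinge Y, treating each span as simply supported:
  span XY: point load 70 at a = 6.3: Pab(L + a)/(6LEI) = 337.4/EI
  span YZ: triangular load, peak 28: 7w₀L³/(360EI) = 117.6/EI
  span YZ: point load 115.4 at a = 1.2: Pab(L + b)/(6LEI) = 199.4/EI
  relative rotation θ_0 = (337.4 + 317)/EI = 654.4/EI
A unit hogging moment at Y produces rotation L₁/(3EI) + L₂/(3EI) = 5/EI.
Compatibility: M_Y·(L₁+L₂)/(3EI) = θ_0, giving M_Y = 130.9 kN·m (hogging).
Span XY, ΣM about X with M_Y applied at Y: R_Y^{XY}·9 = 441 + 130.9, so R_Y^{XY} = 63.54 kN and R_X = 70 − 63.54 = 6.458 kN.
Span YZ, ΣM about Z: R_Y^{YZ}·6 = 721.9 + 130.9, so R_Y^{YZ} = 142.1 kN and R_Z = 199.4 − 142.1 = 57.27 kN.
R_Y = 63.54 + 142.1 = 205.7 kN.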